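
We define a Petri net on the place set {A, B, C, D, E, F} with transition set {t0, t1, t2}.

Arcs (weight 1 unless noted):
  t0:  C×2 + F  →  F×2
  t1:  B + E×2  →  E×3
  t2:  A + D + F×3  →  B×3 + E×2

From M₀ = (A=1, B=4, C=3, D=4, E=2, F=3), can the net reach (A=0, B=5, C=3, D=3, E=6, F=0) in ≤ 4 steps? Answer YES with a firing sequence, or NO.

YES — reachable via ⟨t1, t1, t2⟩ (3 firings)

step 1: fire t1:  (A=1, B=4, C=3, D=4, E=2, F=3) → (A=1, B=3, C=3, D=4, E=3, F=3)
step 2: fire t1:  (A=1, B=3, C=3, D=4, E=3, F=3) → (A=1, B=2, C=3, D=4, E=4, F=3)
step 3: fire t2:  (A=1, B=2, C=3, D=4, E=4, F=3) → (A=0, B=5, C=3, D=3, E=6, F=0)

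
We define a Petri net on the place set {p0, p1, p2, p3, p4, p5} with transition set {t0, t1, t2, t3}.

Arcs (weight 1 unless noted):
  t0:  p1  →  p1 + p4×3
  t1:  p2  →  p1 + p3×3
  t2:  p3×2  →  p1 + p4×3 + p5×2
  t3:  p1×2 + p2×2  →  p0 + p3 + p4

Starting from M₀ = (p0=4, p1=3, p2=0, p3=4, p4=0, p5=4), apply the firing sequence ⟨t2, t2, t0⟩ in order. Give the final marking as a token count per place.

(p0=4, p1=5, p2=0, p3=0, p4=9, p5=8)

step 1: fire t2:  (p0=4, p1=3, p2=0, p3=4, p4=0, p5=4) → (p0=4, p1=4, p2=0, p3=2, p4=3, p5=6)
step 2: fire t2:  (p0=4, p1=4, p2=0, p3=2, p4=3, p5=6) → (p0=4, p1=5, p2=0, p3=0, p4=6, p5=8)
step 3: fire t0:  (p0=4, p1=5, p2=0, p3=0, p4=6, p5=8) → (p0=4, p1=5, p2=0, p3=0, p4=9, p5=8)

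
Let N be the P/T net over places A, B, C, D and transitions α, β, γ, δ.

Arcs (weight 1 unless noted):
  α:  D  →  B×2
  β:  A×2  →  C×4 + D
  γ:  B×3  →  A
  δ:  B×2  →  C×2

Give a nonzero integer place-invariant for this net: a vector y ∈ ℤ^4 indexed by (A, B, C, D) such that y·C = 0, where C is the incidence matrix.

y = (A:3, B:1, C:1, D:2)

Incidence matrix C (rows=places, cols=transitions):
        α    β    γ    δ
    A   0   -2    1    0
    B   2    0   -3   -2
    C   0    4    0    2
    D  -1    1    0    0

Candidate y = [3, 1, 1, 2]; check y·C column-wise:
  col α: 3·0 + 1·2 + 1·0 + 2·-1 = 0
  col β: 3·-2 + 1·0 + 1·4 + 2·1 = 0
  col γ: 3·1 + 1·-3 + 1·0 + 2·0 = 0
  col δ: 3·0 + 1·-2 + 1·2 + 2·0 = 0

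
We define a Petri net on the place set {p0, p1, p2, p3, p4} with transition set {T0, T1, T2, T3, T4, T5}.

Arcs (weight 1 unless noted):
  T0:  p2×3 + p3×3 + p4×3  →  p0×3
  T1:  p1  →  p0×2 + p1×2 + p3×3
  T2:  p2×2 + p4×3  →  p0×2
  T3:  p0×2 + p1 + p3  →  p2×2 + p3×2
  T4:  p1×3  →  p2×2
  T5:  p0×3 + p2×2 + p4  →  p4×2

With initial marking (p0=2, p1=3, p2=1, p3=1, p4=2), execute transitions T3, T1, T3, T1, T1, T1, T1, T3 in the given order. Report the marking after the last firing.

step 1: fire T3:  (p0=2, p1=3, p2=1, p3=1, p4=2) → (p0=0, p1=2, p2=3, p3=2, p4=2)
step 2: fire T1:  (p0=0, p1=2, p2=3, p3=2, p4=2) → (p0=2, p1=3, p2=3, p3=5, p4=2)
step 3: fire T3:  (p0=2, p1=3, p2=3, p3=5, p4=2) → (p0=0, p1=2, p2=5, p3=6, p4=2)
step 4: fire T1:  (p0=0, p1=2, p2=5, p3=6, p4=2) → (p0=2, p1=3, p2=5, p3=9, p4=2)
step 5: fire T1:  (p0=2, p1=3, p2=5, p3=9, p4=2) → (p0=4, p1=4, p2=5, p3=12, p4=2)
step 6: fire T1:  (p0=4, p1=4, p2=5, p3=12, p4=2) → (p0=6, p1=5, p2=5, p3=15, p4=2)
step 7: fire T1:  (p0=6, p1=5, p2=5, p3=15, p4=2) → (p0=8, p1=6, p2=5, p3=18, p4=2)
step 8: fire T3:  (p0=8, p1=6, p2=5, p3=18, p4=2) → (p0=6, p1=5, p2=7, p3=19, p4=2)

(p0=6, p1=5, p2=7, p3=19, p4=2)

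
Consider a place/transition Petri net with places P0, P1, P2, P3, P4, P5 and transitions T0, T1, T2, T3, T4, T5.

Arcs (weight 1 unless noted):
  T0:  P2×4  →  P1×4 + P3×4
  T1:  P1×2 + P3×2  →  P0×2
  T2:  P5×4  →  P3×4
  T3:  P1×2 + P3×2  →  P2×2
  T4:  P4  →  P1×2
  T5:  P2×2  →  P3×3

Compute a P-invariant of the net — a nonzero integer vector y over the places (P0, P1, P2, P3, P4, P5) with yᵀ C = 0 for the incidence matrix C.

y = (P0:3, P1:1, P2:3, P3:2, P4:2, P5:2)

Incidence matrix C (rows=places, cols=transitions):
       T0   T1   T2   T3   T4   T5
   P0   0    2    0    0    0    0
   P1   4   -2    0   -2    2    0
   P2  -4    0    0    2    0   -2
   P3   4   -2    4   -2    0    3
   P4   0    0    0    0   -1    0
   P5   0    0   -4    0    0    0

Candidate y = [3, 1, 3, 2, 2, 2]; check y·C column-wise:
  col T0: 3·0 + 1·4 + 3·-4 + 2·4 + 2·0 + 2·0 = 0
  col T1: 3·2 + 1·-2 + 3·0 + 2·-2 + 2·0 + 2·0 = 0
  col T2: 3·0 + 1·0 + 3·0 + 2·4 + 2·0 + 2·-4 = 0
  col T3: 3·0 + 1·-2 + 3·2 + 2·-2 + 2·0 + 2·0 = 0
  col T4: 3·0 + 1·2 + 3·0 + 2·0 + 2·-1 + 2·0 = 0
  col T5: 3·0 + 1·0 + 3·-2 + 2·3 + 2·0 + 2·0 = 0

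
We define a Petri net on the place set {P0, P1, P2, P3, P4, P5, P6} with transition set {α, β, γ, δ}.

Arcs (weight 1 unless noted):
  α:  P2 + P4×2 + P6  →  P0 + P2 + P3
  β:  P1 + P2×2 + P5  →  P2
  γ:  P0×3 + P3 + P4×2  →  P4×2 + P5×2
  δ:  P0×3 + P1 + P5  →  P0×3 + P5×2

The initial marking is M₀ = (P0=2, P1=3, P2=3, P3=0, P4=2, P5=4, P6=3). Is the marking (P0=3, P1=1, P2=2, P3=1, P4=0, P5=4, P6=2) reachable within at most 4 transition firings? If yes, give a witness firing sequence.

YES — reachable via ⟨α, β, δ⟩ (3 firings)

step 1: fire α:  (P0=2, P1=3, P2=3, P3=0, P4=2, P5=4, P6=3) → (P0=3, P1=3, P2=3, P3=1, P4=0, P5=4, P6=2)
step 2: fire β:  (P0=3, P1=3, P2=3, P3=1, P4=0, P5=4, P6=2) → (P0=3, P1=2, P2=2, P3=1, P4=0, P5=3, P6=2)
step 3: fire δ:  (P0=3, P1=2, P2=2, P3=1, P4=0, P5=3, P6=2) → (P0=3, P1=1, P2=2, P3=1, P4=0, P5=4, P6=2)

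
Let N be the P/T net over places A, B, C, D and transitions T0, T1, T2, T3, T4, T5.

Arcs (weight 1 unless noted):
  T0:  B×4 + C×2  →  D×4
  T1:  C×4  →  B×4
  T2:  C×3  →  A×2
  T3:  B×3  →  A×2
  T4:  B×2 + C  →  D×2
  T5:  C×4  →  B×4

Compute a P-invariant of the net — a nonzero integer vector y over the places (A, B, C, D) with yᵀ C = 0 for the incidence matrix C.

y = (A:3, B:2, C:2, D:3)

Incidence matrix C (rows=places, cols=transitions):
       T0   T1   T2   T3   T4   T5
    A   0    0    2    2    0    0
    B  -4    4    0   -3   -2    4
    C  -2   -4   -3    0   -1   -4
    D   4    0    0    0    2    0

Candidate y = [3, 2, 2, 3]; check y·C column-wise:
  col T0: 3·0 + 2·-4 + 2·-2 + 3·4 = 0
  col T1: 3·0 + 2·4 + 2·-4 + 3·0 = 0
  col T2: 3·2 + 2·0 + 2·-3 + 3·0 = 0
  col T3: 3·2 + 2·-3 + 2·0 + 3·0 = 0
  col T4: 3·0 + 2·-2 + 2·-1 + 3·2 = 0
  col T5: 3·0 + 2·4 + 2·-4 + 3·0 = 0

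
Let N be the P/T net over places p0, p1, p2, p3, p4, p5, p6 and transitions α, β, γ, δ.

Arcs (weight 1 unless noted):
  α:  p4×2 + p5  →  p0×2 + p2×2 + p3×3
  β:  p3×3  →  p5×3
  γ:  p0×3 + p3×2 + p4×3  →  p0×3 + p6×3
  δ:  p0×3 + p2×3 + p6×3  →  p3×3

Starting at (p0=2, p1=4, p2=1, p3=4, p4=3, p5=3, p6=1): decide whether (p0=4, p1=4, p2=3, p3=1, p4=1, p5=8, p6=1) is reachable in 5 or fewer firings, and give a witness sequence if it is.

YES — reachable via ⟨α, β, β⟩ (3 firings)

step 1: fire α:  (p0=2, p1=4, p2=1, p3=4, p4=3, p5=3, p6=1) → (p0=4, p1=4, p2=3, p3=7, p4=1, p5=2, p6=1)
step 2: fire β:  (p0=4, p1=4, p2=3, p3=7, p4=1, p5=2, p6=1) → (p0=4, p1=4, p2=3, p3=4, p4=1, p5=5, p6=1)
step 3: fire β:  (p0=4, p1=4, p2=3, p3=4, p4=1, p5=5, p6=1) → (p0=4, p1=4, p2=3, p3=1, p4=1, p5=8, p6=1)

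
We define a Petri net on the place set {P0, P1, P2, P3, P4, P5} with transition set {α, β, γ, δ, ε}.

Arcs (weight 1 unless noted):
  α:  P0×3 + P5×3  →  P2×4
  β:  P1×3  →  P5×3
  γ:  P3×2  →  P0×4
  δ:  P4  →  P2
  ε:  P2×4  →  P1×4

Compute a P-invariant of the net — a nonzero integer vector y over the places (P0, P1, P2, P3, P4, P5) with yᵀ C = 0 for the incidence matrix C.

y = (P0:1, P1:3, P2:3, P3:2, P4:3, P5:3)

Incidence matrix C (rows=places, cols=transitions):
        α    β    γ    δ    ε
   P0  -3    0    4    0    0
   P1   0   -3    0    0    4
   P2   4    0    0    1   -4
   P3   0    0   -2    0    0
   P4   0    0    0   -1    0
   P5  -3    3    0    0    0

Candidate y = [1, 3, 3, 2, 3, 3]; check y·C column-wise:
  col α: 1·-3 + 3·0 + 3·4 + 2·0 + 3·0 + 3·-3 = 0
  col β: 1·0 + 3·-3 + 3·0 + 2·0 + 3·0 + 3·3 = 0
  col γ: 1·4 + 3·0 + 3·0 + 2·-2 + 3·0 + 3·0 = 0
  col δ: 1·0 + 3·0 + 3·1 + 2·0 + 3·-1 + 3·0 = 0
  col ε: 1·0 + 3·4 + 3·-4 + 2·0 + 3·0 + 3·0 = 0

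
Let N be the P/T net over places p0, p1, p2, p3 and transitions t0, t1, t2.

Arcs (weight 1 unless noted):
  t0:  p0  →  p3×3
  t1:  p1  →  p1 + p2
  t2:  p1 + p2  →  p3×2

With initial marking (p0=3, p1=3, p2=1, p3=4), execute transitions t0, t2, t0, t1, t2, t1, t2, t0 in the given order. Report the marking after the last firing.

step 1: fire t0:  (p0=3, p1=3, p2=1, p3=4) → (p0=2, p1=3, p2=1, p3=7)
step 2: fire t2:  (p0=2, p1=3, p2=1, p3=7) → (p0=2, p1=2, p2=0, p3=9)
step 3: fire t0:  (p0=2, p1=2, p2=0, p3=9) → (p0=1, p1=2, p2=0, p3=12)
step 4: fire t1:  (p0=1, p1=2, p2=0, p3=12) → (p0=1, p1=2, p2=1, p3=12)
step 5: fire t2:  (p0=1, p1=2, p2=1, p3=12) → (p0=1, p1=1, p2=0, p3=14)
step 6: fire t1:  (p0=1, p1=1, p2=0, p3=14) → (p0=1, p1=1, p2=1, p3=14)
step 7: fire t2:  (p0=1, p1=1, p2=1, p3=14) → (p0=1, p1=0, p2=0, p3=16)
step 8: fire t0:  (p0=1, p1=0, p2=0, p3=16) → (p0=0, p1=0, p2=0, p3=19)

(p0=0, p1=0, p2=0, p3=19)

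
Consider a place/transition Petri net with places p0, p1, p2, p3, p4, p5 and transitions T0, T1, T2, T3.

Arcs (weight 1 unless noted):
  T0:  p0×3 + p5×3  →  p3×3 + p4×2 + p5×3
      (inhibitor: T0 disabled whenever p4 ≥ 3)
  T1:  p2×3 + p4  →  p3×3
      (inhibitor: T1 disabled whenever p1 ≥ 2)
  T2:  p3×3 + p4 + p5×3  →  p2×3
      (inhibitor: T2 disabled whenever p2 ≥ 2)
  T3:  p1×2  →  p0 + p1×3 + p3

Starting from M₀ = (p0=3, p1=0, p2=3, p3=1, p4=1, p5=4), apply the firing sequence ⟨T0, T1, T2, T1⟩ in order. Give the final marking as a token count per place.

(p0=0, p1=0, p2=0, p3=7, p4=0, p5=1)

step 1: fire T0:  (p0=3, p1=0, p2=3, p3=1, p4=1, p5=4) → (p0=0, p1=0, p2=3, p3=4, p4=3, p5=4)
step 2: fire T1:  (p0=0, p1=0, p2=3, p3=4, p4=3, p5=4) → (p0=0, p1=0, p2=0, p3=7, p4=2, p5=4)
step 3: fire T2:  (p0=0, p1=0, p2=0, p3=7, p4=2, p5=4) → (p0=0, p1=0, p2=3, p3=4, p4=1, p5=1)
step 4: fire T1:  (p0=0, p1=0, p2=3, p3=4, p4=1, p5=1) → (p0=0, p1=0, p2=0, p3=7, p4=0, p5=1)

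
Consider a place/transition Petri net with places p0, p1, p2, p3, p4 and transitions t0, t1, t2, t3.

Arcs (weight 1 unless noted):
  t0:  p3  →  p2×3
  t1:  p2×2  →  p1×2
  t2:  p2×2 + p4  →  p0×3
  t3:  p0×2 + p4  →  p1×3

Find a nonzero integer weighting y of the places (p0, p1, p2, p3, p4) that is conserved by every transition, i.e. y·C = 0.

Incidence matrix C (rows=places, cols=transitions):
       t0   t1   t2   t3
   p0   0    0    3   -2
   p1   0    2    0    3
   p2   3   -2   -2    0
   p3  -1    0    0    0
   p4   0    0   -1   -1

Candidate y = [1, 1, 1, 3, 1]; check y·C column-wise:
  col t0: 1·0 + 1·0 + 1·3 + 3·-1 + 1·0 = 0
  col t1: 1·0 + 1·2 + 1·-2 + 3·0 + 1·0 = 0
  col t2: 1·3 + 1·0 + 1·-2 + 3·0 + 1·-1 = 0
  col t3: 1·-2 + 1·3 + 1·0 + 3·0 + 1·-1 = 0

y = (p0:1, p1:1, p2:1, p3:3, p4:1)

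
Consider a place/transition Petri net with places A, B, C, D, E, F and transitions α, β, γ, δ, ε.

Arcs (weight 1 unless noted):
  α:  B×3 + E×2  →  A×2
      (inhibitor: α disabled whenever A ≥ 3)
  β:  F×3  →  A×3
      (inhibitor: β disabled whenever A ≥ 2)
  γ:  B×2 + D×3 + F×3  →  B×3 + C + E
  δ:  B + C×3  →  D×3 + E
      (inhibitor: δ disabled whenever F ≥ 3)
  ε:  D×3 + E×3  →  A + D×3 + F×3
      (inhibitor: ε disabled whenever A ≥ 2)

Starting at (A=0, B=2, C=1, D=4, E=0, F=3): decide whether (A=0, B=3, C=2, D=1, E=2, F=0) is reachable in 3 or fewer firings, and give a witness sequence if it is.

NO — not reachable within 3 firings

depth 0: 1 marking
depth 1: 3 markings reached so far
depth 2: 3 markings reached so far
(frontier empty at depth 2; search complete)
target is not among the 3 markings reachable within 3 steps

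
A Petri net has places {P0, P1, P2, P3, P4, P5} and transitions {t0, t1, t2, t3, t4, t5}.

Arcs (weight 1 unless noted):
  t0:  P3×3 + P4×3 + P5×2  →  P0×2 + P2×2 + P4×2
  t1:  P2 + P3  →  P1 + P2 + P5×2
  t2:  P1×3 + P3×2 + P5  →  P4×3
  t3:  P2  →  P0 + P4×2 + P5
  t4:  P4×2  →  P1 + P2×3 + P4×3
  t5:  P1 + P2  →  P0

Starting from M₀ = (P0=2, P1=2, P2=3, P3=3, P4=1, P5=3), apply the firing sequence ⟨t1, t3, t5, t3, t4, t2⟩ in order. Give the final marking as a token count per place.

step 1: fire t1:  (P0=2, P1=2, P2=3, P3=3, P4=1, P5=3) → (P0=2, P1=3, P2=3, P3=2, P4=1, P5=5)
step 2: fire t3:  (P0=2, P1=3, P2=3, P3=2, P4=1, P5=5) → (P0=3, P1=3, P2=2, P3=2, P4=3, P5=6)
step 3: fire t5:  (P0=3, P1=3, P2=2, P3=2, P4=3, P5=6) → (P0=4, P1=2, P2=1, P3=2, P4=3, P5=6)
step 4: fire t3:  (P0=4, P1=2, P2=1, P3=2, P4=3, P5=6) → (P0=5, P1=2, P2=0, P3=2, P4=5, P5=7)
step 5: fire t4:  (P0=5, P1=2, P2=0, P3=2, P4=5, P5=7) → (P0=5, P1=3, P2=3, P3=2, P4=6, P5=7)
step 6: fire t2:  (P0=5, P1=3, P2=3, P3=2, P4=6, P5=7) → (P0=5, P1=0, P2=3, P3=0, P4=9, P5=6)

(P0=5, P1=0, P2=3, P3=0, P4=9, P5=6)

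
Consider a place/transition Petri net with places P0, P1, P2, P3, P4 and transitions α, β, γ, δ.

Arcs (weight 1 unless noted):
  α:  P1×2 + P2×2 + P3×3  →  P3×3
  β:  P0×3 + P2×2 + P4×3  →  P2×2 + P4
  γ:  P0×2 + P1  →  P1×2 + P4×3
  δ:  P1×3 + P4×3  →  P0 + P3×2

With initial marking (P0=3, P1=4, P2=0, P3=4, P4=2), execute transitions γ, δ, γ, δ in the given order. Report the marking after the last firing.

(P0=1, P1=0, P2=0, P3=8, P4=2)

step 1: fire γ:  (P0=3, P1=4, P2=0, P3=4, P4=2) → (P0=1, P1=5, P2=0, P3=4, P4=5)
step 2: fire δ:  (P0=1, P1=5, P2=0, P3=4, P4=5) → (P0=2, P1=2, P2=0, P3=6, P4=2)
step 3: fire γ:  (P0=2, P1=2, P2=0, P3=6, P4=2) → (P0=0, P1=3, P2=0, P3=6, P4=5)
step 4: fire δ:  (P0=0, P1=3, P2=0, P3=6, P4=5) → (P0=1, P1=0, P2=0, P3=8, P4=2)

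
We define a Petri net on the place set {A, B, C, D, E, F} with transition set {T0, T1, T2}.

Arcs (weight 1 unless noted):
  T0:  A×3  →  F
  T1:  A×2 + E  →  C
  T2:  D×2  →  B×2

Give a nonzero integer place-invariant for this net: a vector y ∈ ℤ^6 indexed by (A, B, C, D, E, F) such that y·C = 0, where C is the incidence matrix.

Incidence matrix C (rows=places, cols=transitions):
       T0   T1   T2
    A  -3   -2    0
    B   0    0    2
    C   0    1    0
    D   0    0   -2
    E   0   -1    0
    F   1    0    0

Candidate y = [0, 1, 0, 1, 0, 0]; check y·C column-wise:
  col T0: 0·-3 + 1·0 + 1·0 + 0·1 = 0
  col T1: 0·-2 + 1·0 + 0·1 + 1·0 + 0·-1 = 0
  col T2: 1·2 + 1·-2 = 0

y = (A:0, B:1, C:0, D:1, E:0, F:0)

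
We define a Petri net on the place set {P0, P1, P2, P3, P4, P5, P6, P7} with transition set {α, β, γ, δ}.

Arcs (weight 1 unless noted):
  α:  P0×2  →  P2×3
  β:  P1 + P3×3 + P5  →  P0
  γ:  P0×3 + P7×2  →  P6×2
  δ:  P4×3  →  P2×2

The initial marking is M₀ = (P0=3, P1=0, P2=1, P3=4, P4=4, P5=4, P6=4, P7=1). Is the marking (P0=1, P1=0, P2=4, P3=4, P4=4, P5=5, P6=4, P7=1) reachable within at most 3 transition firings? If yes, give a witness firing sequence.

depth 0: 1 marking
depth 1: 3 markings reached so far
depth 2: 4 markings reached so far
depth 3: 4 markings reached so far
(frontier empty at depth 3; search complete)
target is not among the 4 markings reachable within 3 steps

NO — not reachable within 3 firings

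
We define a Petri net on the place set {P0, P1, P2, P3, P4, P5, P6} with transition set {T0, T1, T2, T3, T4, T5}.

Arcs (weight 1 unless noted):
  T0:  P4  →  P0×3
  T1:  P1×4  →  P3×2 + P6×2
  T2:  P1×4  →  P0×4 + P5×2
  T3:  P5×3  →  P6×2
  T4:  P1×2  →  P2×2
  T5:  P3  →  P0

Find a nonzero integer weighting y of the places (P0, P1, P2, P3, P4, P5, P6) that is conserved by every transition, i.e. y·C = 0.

y = (P0:1, P1:2, P2:2, P3:1, P4:3, P5:2, P6:3)

Incidence matrix C (rows=places, cols=transitions):
       T0   T1   T2   T3   T4   T5
   P0   3    0    4    0    0    1
   P1   0   -4   -4    0   -2    0
   P2   0    0    0    0    2    0
   P3   0    2    0    0    0   -1
   P4  -1    0    0    0    0    0
   P5   0    0    2   -3    0    0
   P6   0    2    0    2    0    0

Candidate y = [1, 2, 2, 1, 3, 2, 3]; check y·C column-wise:
  col T0: 1·3 + 2·0 + 2·0 + 1·0 + 3·-1 + 2·0 + 3·0 = 0
  col T1: 1·0 + 2·-4 + 2·0 + 1·2 + 3·0 + 2·0 + 3·2 = 0
  col T2: 1·4 + 2·-4 + 2·0 + 1·0 + 3·0 + 2·2 + 3·0 = 0
  col T3: 1·0 + 2·0 + 2·0 + 1·0 + 3·0 + 2·-3 + 3·2 = 0
  col T4: 1·0 + 2·-2 + 2·2 + 1·0 + 3·0 + 2·0 + 3·0 = 0
  col T5: 1·1 + 2·0 + 2·0 + 1·-1 + 3·0 + 2·0 + 3·0 = 0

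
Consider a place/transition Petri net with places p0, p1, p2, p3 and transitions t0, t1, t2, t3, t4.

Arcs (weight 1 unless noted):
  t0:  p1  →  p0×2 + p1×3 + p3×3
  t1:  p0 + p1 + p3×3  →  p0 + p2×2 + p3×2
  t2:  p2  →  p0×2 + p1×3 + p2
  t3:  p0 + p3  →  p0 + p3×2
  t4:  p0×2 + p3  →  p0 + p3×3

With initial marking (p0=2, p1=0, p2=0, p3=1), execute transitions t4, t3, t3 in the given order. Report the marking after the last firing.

step 1: fire t4:  (p0=2, p1=0, p2=0, p3=1) → (p0=1, p1=0, p2=0, p3=3)
step 2: fire t3:  (p0=1, p1=0, p2=0, p3=3) → (p0=1, p1=0, p2=0, p3=4)
step 3: fire t3:  (p0=1, p1=0, p2=0, p3=4) → (p0=1, p1=0, p2=0, p3=5)

(p0=1, p1=0, p2=0, p3=5)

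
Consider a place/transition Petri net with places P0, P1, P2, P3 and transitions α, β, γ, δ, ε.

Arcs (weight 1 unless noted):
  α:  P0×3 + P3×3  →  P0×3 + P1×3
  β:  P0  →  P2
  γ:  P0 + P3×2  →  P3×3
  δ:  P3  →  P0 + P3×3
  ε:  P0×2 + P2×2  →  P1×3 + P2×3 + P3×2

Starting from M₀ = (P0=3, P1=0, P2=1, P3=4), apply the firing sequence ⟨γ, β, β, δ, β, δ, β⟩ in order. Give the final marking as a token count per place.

(P0=0, P1=0, P2=5, P3=9)

step 1: fire γ:  (P0=3, P1=0, P2=1, P3=4) → (P0=2, P1=0, P2=1, P3=5)
step 2: fire β:  (P0=2, P1=0, P2=1, P3=5) → (P0=1, P1=0, P2=2, P3=5)
step 3: fire β:  (P0=1, P1=0, P2=2, P3=5) → (P0=0, P1=0, P2=3, P3=5)
step 4: fire δ:  (P0=0, P1=0, P2=3, P3=5) → (P0=1, P1=0, P2=3, P3=7)
step 5: fire β:  (P0=1, P1=0, P2=3, P3=7) → (P0=0, P1=0, P2=4, P3=7)
step 6: fire δ:  (P0=0, P1=0, P2=4, P3=7) → (P0=1, P1=0, P2=4, P3=9)
step 7: fire β:  (P0=1, P1=0, P2=4, P3=9) → (P0=0, P1=0, P2=5, P3=9)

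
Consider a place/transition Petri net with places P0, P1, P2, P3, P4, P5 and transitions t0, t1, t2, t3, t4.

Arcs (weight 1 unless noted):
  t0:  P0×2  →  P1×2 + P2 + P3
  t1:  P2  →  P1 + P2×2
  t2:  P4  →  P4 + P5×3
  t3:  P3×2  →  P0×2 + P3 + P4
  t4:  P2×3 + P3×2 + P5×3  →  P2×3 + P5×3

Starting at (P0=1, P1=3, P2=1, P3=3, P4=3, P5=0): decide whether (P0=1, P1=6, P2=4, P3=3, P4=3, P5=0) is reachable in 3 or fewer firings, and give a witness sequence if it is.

step 1: fire t1:  (P0=1, P1=3, P2=1, P3=3, P4=3, P5=0) → (P0=1, P1=4, P2=2, P3=3, P4=3, P5=0)
step 2: fire t1:  (P0=1, P1=4, P2=2, P3=3, P4=3, P5=0) → (P0=1, P1=5, P2=3, P3=3, P4=3, P5=0)
step 3: fire t1:  (P0=1, P1=5, P2=3, P3=3, P4=3, P5=0) → (P0=1, P1=6, P2=4, P3=3, P4=3, P5=0)

YES — reachable via ⟨t1, t1, t1⟩ (3 firings)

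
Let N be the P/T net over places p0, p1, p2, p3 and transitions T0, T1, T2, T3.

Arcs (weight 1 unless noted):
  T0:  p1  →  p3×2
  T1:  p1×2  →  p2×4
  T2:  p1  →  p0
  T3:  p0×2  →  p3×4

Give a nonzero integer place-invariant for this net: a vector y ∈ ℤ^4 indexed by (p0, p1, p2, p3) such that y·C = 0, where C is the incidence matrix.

y = (p0:2, p1:2, p2:1, p3:1)

Incidence matrix C (rows=places, cols=transitions):
       T0   T1   T2   T3
   p0   0    0    1   -2
   p1  -1   -2   -1    0
   p2   0    4    0    0
   p3   2    0    0    4

Candidate y = [2, 2, 1, 1]; check y·C column-wise:
  col T0: 2·0 + 2·-1 + 1·0 + 1·2 = 0
  col T1: 2·0 + 2·-2 + 1·4 + 1·0 = 0
  col T2: 2·1 + 2·-1 + 1·0 + 1·0 = 0
  col T3: 2·-2 + 2·0 + 1·0 + 1·4 = 0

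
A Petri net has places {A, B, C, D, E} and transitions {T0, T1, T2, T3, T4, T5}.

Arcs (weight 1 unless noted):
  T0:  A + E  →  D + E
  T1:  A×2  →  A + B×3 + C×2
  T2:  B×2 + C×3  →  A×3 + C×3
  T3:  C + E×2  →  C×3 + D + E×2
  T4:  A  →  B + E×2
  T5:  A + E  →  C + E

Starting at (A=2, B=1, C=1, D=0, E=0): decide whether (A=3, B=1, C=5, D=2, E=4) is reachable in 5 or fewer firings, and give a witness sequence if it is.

step 1: fire T4:  (A=2, B=1, C=1, D=0, E=0) → (A=1, B=2, C=1, D=0, E=2)
step 2: fire T3:  (A=1, B=2, C=1, D=0, E=2) → (A=1, B=2, C=3, D=1, E=2)
step 3: fire T2:  (A=1, B=2, C=3, D=1, E=2) → (A=4, B=0, C=3, D=1, E=2)
step 4: fire T3:  (A=4, B=0, C=3, D=1, E=2) → (A=4, B=0, C=5, D=2, E=2)
step 5: fire T4:  (A=4, B=0, C=5, D=2, E=2) → (A=3, B=1, C=5, D=2, E=4)

YES — reachable via ⟨T4, T3, T2, T3, T4⟩ (5 firings)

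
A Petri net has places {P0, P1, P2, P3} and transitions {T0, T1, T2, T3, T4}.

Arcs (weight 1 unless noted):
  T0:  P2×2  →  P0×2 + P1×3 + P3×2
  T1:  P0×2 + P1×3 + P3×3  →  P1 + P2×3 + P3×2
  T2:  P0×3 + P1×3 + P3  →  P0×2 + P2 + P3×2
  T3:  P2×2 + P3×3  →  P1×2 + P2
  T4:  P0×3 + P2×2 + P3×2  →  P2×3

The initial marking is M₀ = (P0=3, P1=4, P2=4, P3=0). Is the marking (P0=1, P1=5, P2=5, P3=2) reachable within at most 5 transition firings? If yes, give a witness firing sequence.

step 1: fire T0:  (P0=3, P1=4, P2=4, P3=0) → (P0=5, P1=7, P2=2, P3=2)
step 2: fire T0:  (P0=5, P1=7, P2=2, P3=2) → (P0=7, P1=10, P2=0, P3=4)
step 3: fire T1:  (P0=7, P1=10, P2=0, P3=4) → (P0=5, P1=8, P2=3, P3=3)
step 4: fire T2:  (P0=5, P1=8, P2=3, P3=3) → (P0=4, P1=5, P2=4, P3=4)
step 5: fire T4:  (P0=4, P1=5, P2=4, P3=4) → (P0=1, P1=5, P2=5, P3=2)

YES — reachable via ⟨T0, T0, T1, T2, T4⟩ (5 firings)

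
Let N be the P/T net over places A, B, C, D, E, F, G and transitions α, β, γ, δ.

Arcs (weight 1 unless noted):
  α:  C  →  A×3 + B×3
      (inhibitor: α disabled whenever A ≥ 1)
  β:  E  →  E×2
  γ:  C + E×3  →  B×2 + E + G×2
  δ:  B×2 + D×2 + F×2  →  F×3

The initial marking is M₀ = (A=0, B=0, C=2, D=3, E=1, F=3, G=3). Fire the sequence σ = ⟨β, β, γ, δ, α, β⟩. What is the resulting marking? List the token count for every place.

step 1: fire β:  (A=0, B=0, C=2, D=3, E=1, F=3, G=3) → (A=0, B=0, C=2, D=3, E=2, F=3, G=3)
step 2: fire β:  (A=0, B=0, C=2, D=3, E=2, F=3, G=3) → (A=0, B=0, C=2, D=3, E=3, F=3, G=3)
step 3: fire γ:  (A=0, B=0, C=2, D=3, E=3, F=3, G=3) → (A=0, B=2, C=1, D=3, E=1, F=3, G=5)
step 4: fire δ:  (A=0, B=2, C=1, D=3, E=1, F=3, G=5) → (A=0, B=0, C=1, D=1, E=1, F=4, G=5)
step 5: fire α:  (A=0, B=0, C=1, D=1, E=1, F=4, G=5) → (A=3, B=3, C=0, D=1, E=1, F=4, G=5)
step 6: fire β:  (A=3, B=3, C=0, D=1, E=1, F=4, G=5) → (A=3, B=3, C=0, D=1, E=2, F=4, G=5)

(A=3, B=3, C=0, D=1, E=2, F=4, G=5)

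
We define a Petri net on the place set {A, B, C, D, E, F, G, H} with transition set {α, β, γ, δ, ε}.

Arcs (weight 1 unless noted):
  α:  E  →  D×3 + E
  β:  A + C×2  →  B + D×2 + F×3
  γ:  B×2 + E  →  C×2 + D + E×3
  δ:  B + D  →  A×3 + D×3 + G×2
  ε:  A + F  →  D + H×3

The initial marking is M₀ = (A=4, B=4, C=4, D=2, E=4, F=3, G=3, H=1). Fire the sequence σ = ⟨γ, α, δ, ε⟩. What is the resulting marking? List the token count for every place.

(A=6, B=1, C=6, D=9, E=6, F=2, G=5, H=4)

step 1: fire γ:  (A=4, B=4, C=4, D=2, E=4, F=3, G=3, H=1) → (A=4, B=2, C=6, D=3, E=6, F=3, G=3, H=1)
step 2: fire α:  (A=4, B=2, C=6, D=3, E=6, F=3, G=3, H=1) → (A=4, B=2, C=6, D=6, E=6, F=3, G=3, H=1)
step 3: fire δ:  (A=4, B=2, C=6, D=6, E=6, F=3, G=3, H=1) → (A=7, B=1, C=6, D=8, E=6, F=3, G=5, H=1)
step 4: fire ε:  (A=7, B=1, C=6, D=8, E=6, F=3, G=5, H=1) → (A=6, B=1, C=6, D=9, E=6, F=2, G=5, H=4)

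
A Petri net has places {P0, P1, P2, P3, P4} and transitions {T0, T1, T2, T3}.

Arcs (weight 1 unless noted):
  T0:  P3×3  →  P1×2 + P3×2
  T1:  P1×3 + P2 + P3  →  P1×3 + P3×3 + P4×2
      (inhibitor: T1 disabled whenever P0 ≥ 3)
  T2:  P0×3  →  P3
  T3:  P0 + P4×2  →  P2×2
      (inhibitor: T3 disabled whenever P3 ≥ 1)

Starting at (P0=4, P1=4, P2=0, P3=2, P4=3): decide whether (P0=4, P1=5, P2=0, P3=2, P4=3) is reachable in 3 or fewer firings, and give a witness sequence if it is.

NO — not reachable within 3 firings

depth 0: 1 marking
depth 1: 2 markings reached so far
depth 2: 3 markings reached so far
depth 3: 3 markings reached so far
(frontier empty at depth 3; search complete)
target is not among the 3 markings reachable within 3 steps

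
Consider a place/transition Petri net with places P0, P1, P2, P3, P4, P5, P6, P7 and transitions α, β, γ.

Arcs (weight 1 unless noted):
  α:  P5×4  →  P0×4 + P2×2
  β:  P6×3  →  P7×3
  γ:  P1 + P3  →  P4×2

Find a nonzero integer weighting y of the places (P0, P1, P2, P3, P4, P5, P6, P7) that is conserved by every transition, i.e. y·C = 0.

Incidence matrix C (rows=places, cols=transitions):
        α    β    γ
   P0   4    0    0
   P1   0    0   -1
   P2   2    0    0
   P3   0    0   -1
   P4   0    0    2
   P5  -4    0    0
   P6   0   -3    0
   P7   0    3    0

Candidate y = [1, 0, -2, 0, 0, 0, 0, 0]; check y·C column-wise:
  col α: 1·4 + -2·2 + 0·-4 = 0
  col β: 1·0 + -2·0 + 0·-3 + 0·3 = 0
  col γ: 1·0 + 0·-1 + -2·0 + 0·-1 + 0·2 = 0

y = (P0:1, P1:0, P2:-2, P3:0, P4:0, P5:0, P6:0, P7:0)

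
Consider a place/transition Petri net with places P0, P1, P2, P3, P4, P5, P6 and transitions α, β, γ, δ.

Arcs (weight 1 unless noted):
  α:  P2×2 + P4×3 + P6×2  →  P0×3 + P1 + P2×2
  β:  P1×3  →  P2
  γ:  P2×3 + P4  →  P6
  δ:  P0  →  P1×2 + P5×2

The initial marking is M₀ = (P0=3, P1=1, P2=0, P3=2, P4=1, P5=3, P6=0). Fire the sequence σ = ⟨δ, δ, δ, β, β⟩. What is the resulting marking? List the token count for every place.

step 1: fire δ:  (P0=3, P1=1, P2=0, P3=2, P4=1, P5=3, P6=0) → (P0=2, P1=3, P2=0, P3=2, P4=1, P5=5, P6=0)
step 2: fire δ:  (P0=2, P1=3, P2=0, P3=2, P4=1, P5=5, P6=0) → (P0=1, P1=5, P2=0, P3=2, P4=1, P5=7, P6=0)
step 3: fire δ:  (P0=1, P1=5, P2=0, P3=2, P4=1, P5=7, P6=0) → (P0=0, P1=7, P2=0, P3=2, P4=1, P5=9, P6=0)
step 4: fire β:  (P0=0, P1=7, P2=0, P3=2, P4=1, P5=9, P6=0) → (P0=0, P1=4, P2=1, P3=2, P4=1, P5=9, P6=0)
step 5: fire β:  (P0=0, P1=4, P2=1, P3=2, P4=1, P5=9, P6=0) → (P0=0, P1=1, P2=2, P3=2, P4=1, P5=9, P6=0)

(P0=0, P1=1, P2=2, P3=2, P4=1, P5=9, P6=0)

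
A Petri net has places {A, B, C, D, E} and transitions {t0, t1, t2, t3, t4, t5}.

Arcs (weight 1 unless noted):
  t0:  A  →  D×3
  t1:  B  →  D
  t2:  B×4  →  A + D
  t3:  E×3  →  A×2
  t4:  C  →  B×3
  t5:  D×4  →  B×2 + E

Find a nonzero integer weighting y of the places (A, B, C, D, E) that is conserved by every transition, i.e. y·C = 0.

y = (A:3, B:1, C:3, D:1, E:2)

Incidence matrix C (rows=places, cols=transitions):
       t0   t1   t2   t3   t4   t5
    A  -1    0    1    2    0    0
    B   0   -1   -4    0    3    2
    C   0    0    0    0   -1    0
    D   3    1    1    0    0   -4
    E   0    0    0   -3    0    1

Candidate y = [3, 1, 3, 1, 2]; check y·C column-wise:
  col t0: 3·-1 + 1·0 + 3·0 + 1·3 + 2·0 = 0
  col t1: 3·0 + 1·-1 + 3·0 + 1·1 + 2·0 = 0
  col t2: 3·1 + 1·-4 + 3·0 + 1·1 + 2·0 = 0
  col t3: 3·2 + 1·0 + 3·0 + 1·0 + 2·-3 = 0
  col t4: 3·0 + 1·3 + 3·-1 + 1·0 + 2·0 = 0
  col t5: 3·0 + 1·2 + 3·0 + 1·-4 + 2·1 = 0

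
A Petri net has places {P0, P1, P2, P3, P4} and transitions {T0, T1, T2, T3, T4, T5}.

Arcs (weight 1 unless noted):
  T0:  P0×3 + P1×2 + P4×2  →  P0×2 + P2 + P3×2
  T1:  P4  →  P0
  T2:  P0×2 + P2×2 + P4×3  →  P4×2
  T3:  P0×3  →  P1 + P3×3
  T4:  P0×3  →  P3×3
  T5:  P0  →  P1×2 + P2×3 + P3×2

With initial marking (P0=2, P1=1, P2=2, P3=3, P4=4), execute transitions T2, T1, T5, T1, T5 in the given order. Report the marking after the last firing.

step 1: fire T2:  (P0=2, P1=1, P2=2, P3=3, P4=4) → (P0=0, P1=1, P2=0, P3=3, P4=3)
step 2: fire T1:  (P0=0, P1=1, P2=0, P3=3, P4=3) → (P0=1, P1=1, P2=0, P3=3, P4=2)
step 3: fire T5:  (P0=1, P1=1, P2=0, P3=3, P4=2) → (P0=0, P1=3, P2=3, P3=5, P4=2)
step 4: fire T1:  (P0=0, P1=3, P2=3, P3=5, P4=2) → (P0=1, P1=3, P2=3, P3=5, P4=1)
step 5: fire T5:  (P0=1, P1=3, P2=3, P3=5, P4=1) → (P0=0, P1=5, P2=6, P3=7, P4=1)

(P0=0, P1=5, P2=6, P3=7, P4=1)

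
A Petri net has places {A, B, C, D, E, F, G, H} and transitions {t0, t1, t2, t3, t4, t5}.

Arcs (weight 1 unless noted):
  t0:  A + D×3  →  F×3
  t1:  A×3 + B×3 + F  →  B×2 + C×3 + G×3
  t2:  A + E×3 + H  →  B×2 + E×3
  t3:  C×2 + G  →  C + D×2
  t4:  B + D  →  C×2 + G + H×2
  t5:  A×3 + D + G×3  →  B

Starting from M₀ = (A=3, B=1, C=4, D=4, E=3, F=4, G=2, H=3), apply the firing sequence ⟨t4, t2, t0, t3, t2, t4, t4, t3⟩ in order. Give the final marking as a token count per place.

(A=0, B=2, C=8, D=2, E=3, F=7, G=3, H=7)

step 1: fire t4:  (A=3, B=1, C=4, D=4, E=3, F=4, G=2, H=3) → (A=3, B=0, C=6, D=3, E=3, F=4, G=3, H=5)
step 2: fire t2:  (A=3, B=0, C=6, D=3, E=3, F=4, G=3, H=5) → (A=2, B=2, C=6, D=3, E=3, F=4, G=3, H=4)
step 3: fire t0:  (A=2, B=2, C=6, D=3, E=3, F=4, G=3, H=4) → (A=1, B=2, C=6, D=0, E=3, F=7, G=3, H=4)
step 4: fire t3:  (A=1, B=2, C=6, D=0, E=3, F=7, G=3, H=4) → (A=1, B=2, C=5, D=2, E=3, F=7, G=2, H=4)
step 5: fire t2:  (A=1, B=2, C=5, D=2, E=3, F=7, G=2, H=4) → (A=0, B=4, C=5, D=2, E=3, F=7, G=2, H=3)
step 6: fire t4:  (A=0, B=4, C=5, D=2, E=3, F=7, G=2, H=3) → (A=0, B=3, C=7, D=1, E=3, F=7, G=3, H=5)
step 7: fire t4:  (A=0, B=3, C=7, D=1, E=3, F=7, G=3, H=5) → (A=0, B=2, C=9, D=0, E=3, F=7, G=4, H=7)
step 8: fire t3:  (A=0, B=2, C=9, D=0, E=3, F=7, G=4, H=7) → (A=0, B=2, C=8, D=2, E=3, F=7, G=3, H=7)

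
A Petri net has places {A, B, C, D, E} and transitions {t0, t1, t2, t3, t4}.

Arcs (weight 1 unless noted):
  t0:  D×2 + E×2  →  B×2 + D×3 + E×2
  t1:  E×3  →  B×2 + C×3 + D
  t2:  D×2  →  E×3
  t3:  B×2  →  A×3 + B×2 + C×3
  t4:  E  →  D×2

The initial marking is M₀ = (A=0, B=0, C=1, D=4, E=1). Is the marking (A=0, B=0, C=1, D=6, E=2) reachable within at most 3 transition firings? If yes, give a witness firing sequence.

step 1: fire t2:  (A=0, B=0, C=1, D=4, E=1) → (A=0, B=0, C=1, D=2, E=4)
step 2: fire t4:  (A=0, B=0, C=1, D=2, E=4) → (A=0, B=0, C=1, D=4, E=3)
step 3: fire t4:  (A=0, B=0, C=1, D=4, E=3) → (A=0, B=0, C=1, D=6, E=2)

YES — reachable via ⟨t2, t4, t4⟩ (3 firings)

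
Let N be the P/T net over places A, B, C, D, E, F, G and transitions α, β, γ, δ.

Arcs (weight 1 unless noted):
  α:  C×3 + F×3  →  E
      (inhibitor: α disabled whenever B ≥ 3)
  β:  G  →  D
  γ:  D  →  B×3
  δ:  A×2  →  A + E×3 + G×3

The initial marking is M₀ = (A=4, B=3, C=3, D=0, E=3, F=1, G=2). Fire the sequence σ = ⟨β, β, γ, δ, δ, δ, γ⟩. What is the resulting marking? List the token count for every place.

(A=1, B=9, C=3, D=0, E=12, F=1, G=9)

step 1: fire β:  (A=4, B=3, C=3, D=0, E=3, F=1, G=2) → (A=4, B=3, C=3, D=1, E=3, F=1, G=1)
step 2: fire β:  (A=4, B=3, C=3, D=1, E=3, F=1, G=1) → (A=4, B=3, C=3, D=2, E=3, F=1, G=0)
step 3: fire γ:  (A=4, B=3, C=3, D=2, E=3, F=1, G=0) → (A=4, B=6, C=3, D=1, E=3, F=1, G=0)
step 4: fire δ:  (A=4, B=6, C=3, D=1, E=3, F=1, G=0) → (A=3, B=6, C=3, D=1, E=6, F=1, G=3)
step 5: fire δ:  (A=3, B=6, C=3, D=1, E=6, F=1, G=3) → (A=2, B=6, C=3, D=1, E=9, F=1, G=6)
step 6: fire δ:  (A=2, B=6, C=3, D=1, E=9, F=1, G=6) → (A=1, B=6, C=3, D=1, E=12, F=1, G=9)
step 7: fire γ:  (A=1, B=6, C=3, D=1, E=12, F=1, G=9) → (A=1, B=9, C=3, D=0, E=12, F=1, G=9)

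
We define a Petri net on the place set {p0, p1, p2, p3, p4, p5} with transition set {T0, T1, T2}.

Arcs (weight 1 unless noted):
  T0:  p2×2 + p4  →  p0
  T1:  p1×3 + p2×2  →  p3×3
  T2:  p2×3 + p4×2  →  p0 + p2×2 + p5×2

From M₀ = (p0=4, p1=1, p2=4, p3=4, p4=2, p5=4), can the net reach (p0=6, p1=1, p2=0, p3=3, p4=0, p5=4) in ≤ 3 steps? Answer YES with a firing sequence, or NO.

depth 0: 1 marking
depth 1: 3 markings reached so far
depth 2: 4 markings reached so far
depth 3: 4 markings reached so far
(frontier empty at depth 3; search complete)
target is not among the 4 markings reachable within 3 steps

NO — not reachable within 3 firings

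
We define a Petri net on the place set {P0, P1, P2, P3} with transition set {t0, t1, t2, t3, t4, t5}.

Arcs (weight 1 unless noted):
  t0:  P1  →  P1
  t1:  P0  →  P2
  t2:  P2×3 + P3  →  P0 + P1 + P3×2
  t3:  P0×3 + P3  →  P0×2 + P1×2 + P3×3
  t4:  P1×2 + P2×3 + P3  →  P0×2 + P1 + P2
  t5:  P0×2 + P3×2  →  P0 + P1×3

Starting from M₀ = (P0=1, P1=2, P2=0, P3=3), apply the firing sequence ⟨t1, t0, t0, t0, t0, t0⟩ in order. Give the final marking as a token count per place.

step 1: fire t1:  (P0=1, P1=2, P2=0, P3=3) → (P0=0, P1=2, P2=1, P3=3)
step 2: fire t0:  (P0=0, P1=2, P2=1, P3=3) → (P0=0, P1=2, P2=1, P3=3)
step 3: fire t0:  (P0=0, P1=2, P2=1, P3=3) → (P0=0, P1=2, P2=1, P3=3)
step 4: fire t0:  (P0=0, P1=2, P2=1, P3=3) → (P0=0, P1=2, P2=1, P3=3)
step 5: fire t0:  (P0=0, P1=2, P2=1, P3=3) → (P0=0, P1=2, P2=1, P3=3)
step 6: fire t0:  (P0=0, P1=2, P2=1, P3=3) → (P0=0, P1=2, P2=1, P3=3)

(P0=0, P1=2, P2=1, P3=3)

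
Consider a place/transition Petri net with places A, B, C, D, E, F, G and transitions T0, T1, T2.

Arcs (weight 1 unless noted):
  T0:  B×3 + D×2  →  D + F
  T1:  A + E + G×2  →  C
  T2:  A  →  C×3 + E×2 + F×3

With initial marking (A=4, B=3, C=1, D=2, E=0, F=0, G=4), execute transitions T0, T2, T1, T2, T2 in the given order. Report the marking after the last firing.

(A=0, B=0, C=11, D=1, E=5, F=10, G=2)

step 1: fire T0:  (A=4, B=3, C=1, D=2, E=0, F=0, G=4) → (A=4, B=0, C=1, D=1, E=0, F=1, G=4)
step 2: fire T2:  (A=4, B=0, C=1, D=1, E=0, F=1, G=4) → (A=3, B=0, C=4, D=1, E=2, F=4, G=4)
step 3: fire T1:  (A=3, B=0, C=4, D=1, E=2, F=4, G=4) → (A=2, B=0, C=5, D=1, E=1, F=4, G=2)
step 4: fire T2:  (A=2, B=0, C=5, D=1, E=1, F=4, G=2) → (A=1, B=0, C=8, D=1, E=3, F=7, G=2)
step 5: fire T2:  (A=1, B=0, C=8, D=1, E=3, F=7, G=2) → (A=0, B=0, C=11, D=1, E=5, F=10, G=2)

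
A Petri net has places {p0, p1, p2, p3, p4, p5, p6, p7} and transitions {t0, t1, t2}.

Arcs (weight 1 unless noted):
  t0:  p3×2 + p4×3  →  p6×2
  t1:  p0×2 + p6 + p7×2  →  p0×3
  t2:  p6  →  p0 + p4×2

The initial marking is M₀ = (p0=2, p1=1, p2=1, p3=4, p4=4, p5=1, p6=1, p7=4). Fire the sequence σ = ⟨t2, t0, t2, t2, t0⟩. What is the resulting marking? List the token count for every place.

(p0=5, p1=1, p2=1, p3=0, p4=4, p5=1, p6=2, p7=4)

step 1: fire t2:  (p0=2, p1=1, p2=1, p3=4, p4=4, p5=1, p6=1, p7=4) → (p0=3, p1=1, p2=1, p3=4, p4=6, p5=1, p6=0, p7=4)
step 2: fire t0:  (p0=3, p1=1, p2=1, p3=4, p4=6, p5=1, p6=0, p7=4) → (p0=3, p1=1, p2=1, p3=2, p4=3, p5=1, p6=2, p7=4)
step 3: fire t2:  (p0=3, p1=1, p2=1, p3=2, p4=3, p5=1, p6=2, p7=4) → (p0=4, p1=1, p2=1, p3=2, p4=5, p5=1, p6=1, p7=4)
step 4: fire t2:  (p0=4, p1=1, p2=1, p3=2, p4=5, p5=1, p6=1, p7=4) → (p0=5, p1=1, p2=1, p3=2, p4=7, p5=1, p6=0, p7=4)
step 5: fire t0:  (p0=5, p1=1, p2=1, p3=2, p4=7, p5=1, p6=0, p7=4) → (p0=5, p1=1, p2=1, p3=0, p4=4, p5=1, p6=2, p7=4)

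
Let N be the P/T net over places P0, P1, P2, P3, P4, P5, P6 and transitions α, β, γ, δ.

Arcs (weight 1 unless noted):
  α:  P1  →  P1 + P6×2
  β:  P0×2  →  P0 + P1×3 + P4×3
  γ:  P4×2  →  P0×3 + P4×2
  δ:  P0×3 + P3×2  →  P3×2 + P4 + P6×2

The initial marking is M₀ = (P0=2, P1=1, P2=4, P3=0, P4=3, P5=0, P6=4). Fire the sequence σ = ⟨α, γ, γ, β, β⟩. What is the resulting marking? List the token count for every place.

step 1: fire α:  (P0=2, P1=1, P2=4, P3=0, P4=3, P5=0, P6=4) → (P0=2, P1=1, P2=4, P3=0, P4=3, P5=0, P6=6)
step 2: fire γ:  (P0=2, P1=1, P2=4, P3=0, P4=3, P5=0, P6=6) → (P0=5, P1=1, P2=4, P3=0, P4=3, P5=0, P6=6)
step 3: fire γ:  (P0=5, P1=1, P2=4, P3=0, P4=3, P5=0, P6=6) → (P0=8, P1=1, P2=4, P3=0, P4=3, P5=0, P6=6)
step 4: fire β:  (P0=8, P1=1, P2=4, P3=0, P4=3, P5=0, P6=6) → (P0=7, P1=4, P2=4, P3=0, P4=6, P5=0, P6=6)
step 5: fire β:  (P0=7, P1=4, P2=4, P3=0, P4=6, P5=0, P6=6) → (P0=6, P1=7, P2=4, P3=0, P4=9, P5=0, P6=6)

(P0=6, P1=7, P2=4, P3=0, P4=9, P5=0, P6=6)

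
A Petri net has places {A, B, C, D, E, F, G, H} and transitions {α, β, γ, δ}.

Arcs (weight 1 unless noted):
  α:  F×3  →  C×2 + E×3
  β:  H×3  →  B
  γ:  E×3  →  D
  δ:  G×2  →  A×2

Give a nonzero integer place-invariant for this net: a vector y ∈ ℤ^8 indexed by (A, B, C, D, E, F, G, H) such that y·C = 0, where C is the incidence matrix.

Incidence matrix C (rows=places, cols=transitions):
        α    β    γ    δ
    A   0    0    0    2
    B   0    1    0    0
    C   2    0    0    0
    D   0    0    1    0
    E   3    0   -3    0
    F  -3    0    0    0
    G   0    0    0   -2
    H   0   -3    0    0

Candidate y = [0, 0, 3, -6, -2, 0, 0, 0]; check y·C column-wise:
  col α: 3·2 + -6·0 + -2·3 + 0·-3 = 0
  col β: 0·1 + 3·0 + -6·0 + -2·0 + 0·-3 = 0
  col γ: 3·0 + -6·1 + -2·-3 = 0
  col δ: 0·2 + 3·0 + -6·0 + -2·0 + 0·-2 = 0

y = (A:0, B:0, C:3, D:-6, E:-2, F:0, G:0, H:0)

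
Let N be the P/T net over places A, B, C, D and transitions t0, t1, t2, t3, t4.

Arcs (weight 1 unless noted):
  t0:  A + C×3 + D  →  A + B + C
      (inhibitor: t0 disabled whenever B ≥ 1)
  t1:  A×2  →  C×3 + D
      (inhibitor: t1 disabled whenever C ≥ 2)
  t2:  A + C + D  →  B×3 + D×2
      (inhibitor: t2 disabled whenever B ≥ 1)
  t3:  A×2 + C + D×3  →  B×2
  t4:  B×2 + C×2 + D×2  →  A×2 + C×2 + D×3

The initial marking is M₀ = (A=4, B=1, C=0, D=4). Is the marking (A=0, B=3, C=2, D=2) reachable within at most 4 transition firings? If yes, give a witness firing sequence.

step 1: fire t1:  (A=4, B=1, C=0, D=4) → (A=2, B=1, C=3, D=5)
step 2: fire t3:  (A=2, B=1, C=3, D=5) → (A=0, B=3, C=2, D=2)

YES — reachable via ⟨t1, t3⟩ (2 firings)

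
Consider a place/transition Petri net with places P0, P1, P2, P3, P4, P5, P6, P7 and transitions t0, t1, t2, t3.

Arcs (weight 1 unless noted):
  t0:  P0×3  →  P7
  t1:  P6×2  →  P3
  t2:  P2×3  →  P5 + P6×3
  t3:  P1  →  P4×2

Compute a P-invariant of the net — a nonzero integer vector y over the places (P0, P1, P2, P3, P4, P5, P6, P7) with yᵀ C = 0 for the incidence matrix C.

Incidence matrix C (rows=places, cols=transitions):
       t0   t1   t2   t3
   P0  -3    0    0    0
   P1   0    0    0   -1
   P2   0    0   -3    0
   P3   0    1    0    0
   P4   0    0    0    2
   P5   0    0    1    0
   P6   0   -2    3    0
   P7   1    0    0    0

Candidate y = [0, 2, 0, 0, 1, 0, 0, 0]; check y·C column-wise:
  col t0: 0·-3 + 2·0 + 1·0 + 0·1 = 0
  col t1: 2·0 + 0·1 + 1·0 + 0·-2 = 0
  col t2: 2·0 + 0·-3 + 1·0 + 0·1 + 0·3 = 0
  col t3: 2·-1 + 1·2 = 0

y = (P0:0, P1:2, P2:0, P3:0, P4:1, P5:0, P6:0, P7:0)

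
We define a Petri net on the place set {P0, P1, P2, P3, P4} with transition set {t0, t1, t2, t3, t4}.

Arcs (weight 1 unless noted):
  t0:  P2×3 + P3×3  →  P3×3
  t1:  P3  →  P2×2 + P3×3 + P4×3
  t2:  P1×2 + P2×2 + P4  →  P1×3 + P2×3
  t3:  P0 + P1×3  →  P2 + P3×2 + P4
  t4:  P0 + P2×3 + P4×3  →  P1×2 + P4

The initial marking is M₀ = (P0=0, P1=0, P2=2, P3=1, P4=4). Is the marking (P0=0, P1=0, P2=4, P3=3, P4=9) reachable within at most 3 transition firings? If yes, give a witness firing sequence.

depth 0: 1 marking
depth 1: 2 markings reached so far
depth 2: 4 markings reached so far
depth 3: 6 markings reached so far
target is not among the 6 markings reachable within 3 steps

NO — not reachable within 3 firings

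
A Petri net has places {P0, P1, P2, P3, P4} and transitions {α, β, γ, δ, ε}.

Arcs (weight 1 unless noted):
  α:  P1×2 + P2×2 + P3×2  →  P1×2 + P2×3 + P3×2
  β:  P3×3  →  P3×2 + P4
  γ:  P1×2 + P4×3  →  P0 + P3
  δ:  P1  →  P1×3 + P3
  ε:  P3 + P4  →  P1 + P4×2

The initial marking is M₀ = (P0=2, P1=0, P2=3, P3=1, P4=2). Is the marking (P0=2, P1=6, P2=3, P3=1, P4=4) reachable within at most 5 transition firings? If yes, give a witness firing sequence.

step 1: fire ε:  (P0=2, P1=0, P2=3, P3=1, P4=2) → (P0=2, P1=1, P2=3, P3=0, P4=3)
step 2: fire δ:  (P0=2, P1=1, P2=3, P3=0, P4=3) → (P0=2, P1=3, P2=3, P3=1, P4=3)
step 3: fire δ:  (P0=2, P1=3, P2=3, P3=1, P4=3) → (P0=2, P1=5, P2=3, P3=2, P4=3)
step 4: fire ε:  (P0=2, P1=5, P2=3, P3=2, P4=3) → (P0=2, P1=6, P2=3, P3=1, P4=4)

YES — reachable via ⟨ε, δ, δ, ε⟩ (4 firings)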